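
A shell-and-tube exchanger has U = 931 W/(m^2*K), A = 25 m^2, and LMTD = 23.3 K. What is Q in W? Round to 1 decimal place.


Q = U * A * LMTD
Q = 931 * 25 * 23.3
Q = 542307.5 W


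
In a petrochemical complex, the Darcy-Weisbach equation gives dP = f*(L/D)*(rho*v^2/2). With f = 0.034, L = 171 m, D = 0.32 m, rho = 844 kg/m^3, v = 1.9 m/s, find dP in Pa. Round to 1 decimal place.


dP = f * (L/D) * (rho*v^2/2)
dP = 0.034 * (171/0.32) * (844*1.9^2/2)
L/D = 534.375
rho*v^2/2 = 844*3.61/2 = 1523.42
dP = 0.034 * 534.375 * 1523.42
dP = 27678.6 Pa


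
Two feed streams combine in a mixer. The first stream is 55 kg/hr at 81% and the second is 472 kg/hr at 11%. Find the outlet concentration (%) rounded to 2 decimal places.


Mass balance on solute: F1*x1 + F2*x2 = F3*x3
F3 = F1 + F2 = 55 + 472 = 527 kg/hr
x3 = (F1*x1 + F2*x2)/F3
x3 = (55*0.81 + 472*0.11) / 527
x3 = 18.31%


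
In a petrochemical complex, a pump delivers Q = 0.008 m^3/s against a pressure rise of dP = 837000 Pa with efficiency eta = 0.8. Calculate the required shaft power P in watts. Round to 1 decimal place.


P = Q * dP / eta
P = 0.008 * 837000 / 0.8
P = 6696.0 / 0.8
P = 8370.0 W


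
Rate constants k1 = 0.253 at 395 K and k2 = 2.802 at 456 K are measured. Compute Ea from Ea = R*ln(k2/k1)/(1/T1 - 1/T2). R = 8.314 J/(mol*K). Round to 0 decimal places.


Ea = R * ln(k2/k1) / (1/T1 - 1/T2)
ln(k2/k1) = ln(2.802/0.253) = 2.4046992
1/T1 - 1/T2 = 1/395 - 1/456 = 0.000338663113
Ea = 8.314 * 2.4046992 / 0.000338663113
Ea = 59034 J/mol


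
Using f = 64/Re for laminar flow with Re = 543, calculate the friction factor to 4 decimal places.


f = 64 / Re
f = 64 / 543
f = 0.1179


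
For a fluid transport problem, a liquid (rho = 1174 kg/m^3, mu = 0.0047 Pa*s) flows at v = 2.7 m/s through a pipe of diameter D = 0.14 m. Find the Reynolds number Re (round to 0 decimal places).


Re = rho * v * D / mu
Re = 1174 * 2.7 * 0.14 / 0.0047
Re = 443.772 / 0.0047
Re = 94420


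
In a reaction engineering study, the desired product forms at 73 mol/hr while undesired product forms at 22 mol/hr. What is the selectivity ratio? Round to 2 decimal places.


S = desired product rate / undesired product rate
S = 73 / 22
S = 3.32


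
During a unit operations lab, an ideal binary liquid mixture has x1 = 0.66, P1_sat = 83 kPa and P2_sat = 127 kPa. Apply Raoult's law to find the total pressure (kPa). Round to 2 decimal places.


P = x1*P1_sat + x2*P2_sat
x2 = 1 - x1 = 1 - 0.66 = 0.34
P = 0.66*83 + 0.34*127
P = 54.78 + 43.18
P = 97.96 kPa


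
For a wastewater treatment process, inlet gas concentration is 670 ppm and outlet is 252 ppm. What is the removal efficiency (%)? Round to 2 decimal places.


Efficiency = (G_in - G_out) / G_in * 100%
Efficiency = (670 - 252) / 670 * 100
Efficiency = 418 / 670 * 100
Efficiency = 62.39%


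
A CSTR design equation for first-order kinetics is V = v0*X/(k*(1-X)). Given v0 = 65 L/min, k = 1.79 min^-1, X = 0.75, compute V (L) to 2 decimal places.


V = v0 * X / (k * (1 - X))
V = 65 * 0.75 / (1.79 * (1 - 0.75))
V = 48.75 / (1.79 * 0.25)
V = 48.75 / 0.4475
V = 108.94 L


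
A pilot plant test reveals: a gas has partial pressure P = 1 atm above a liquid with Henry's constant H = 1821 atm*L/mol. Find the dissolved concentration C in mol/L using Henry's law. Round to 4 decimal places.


C = P / H
C = 1 / 1821
C = 0.0005 mol/L


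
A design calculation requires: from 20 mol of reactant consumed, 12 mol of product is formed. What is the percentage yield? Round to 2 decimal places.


Yield = (moles product / moles consumed) * 100%
Yield = (12 / 20) * 100
Yield = 0.6 * 100
Yield = 60.00%


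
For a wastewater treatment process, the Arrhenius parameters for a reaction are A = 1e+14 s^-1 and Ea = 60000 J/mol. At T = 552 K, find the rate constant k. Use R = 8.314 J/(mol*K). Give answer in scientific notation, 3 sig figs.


k = A * exp(-Ea/(R*T))
k = 1e+14 * exp(-60000 / (8.314 * 552))
k = 1e+14 * exp(-13.073809)
k = 2.10e+08


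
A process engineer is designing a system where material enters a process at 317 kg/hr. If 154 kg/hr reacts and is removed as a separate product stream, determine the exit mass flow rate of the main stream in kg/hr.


Steady-state mass balance on the main outlet: F_out = F_in - F_removed
F_out = 317 - 154
F_out = 163 kg/hr


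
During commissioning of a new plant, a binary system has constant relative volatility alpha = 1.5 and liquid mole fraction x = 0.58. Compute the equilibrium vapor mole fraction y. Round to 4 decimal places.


y = alpha*x / (1 + (alpha-1)*x)
y = 1.5*0.58 / (1 + (1.5-1)*0.58)
y = 0.87 / (1 + 0.29)
y = 0.87 / 1.29
y = 0.6744


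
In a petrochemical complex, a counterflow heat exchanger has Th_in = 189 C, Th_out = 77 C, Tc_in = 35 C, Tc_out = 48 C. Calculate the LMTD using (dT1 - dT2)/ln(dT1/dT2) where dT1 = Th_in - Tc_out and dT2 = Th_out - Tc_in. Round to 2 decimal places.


dT1 = Th_in - Tc_out = 189 - 48 = 141
dT2 = Th_out - Tc_in = 77 - 35 = 42
LMTD = (dT1 - dT2) / ln(dT1/dT2)
LMTD = (141 - 42) / ln(141/42)
LMTD = 81.74 K


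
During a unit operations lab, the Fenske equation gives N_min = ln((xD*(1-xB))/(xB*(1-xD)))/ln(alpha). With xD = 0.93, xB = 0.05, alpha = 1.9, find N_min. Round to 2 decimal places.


N_min = ln((xD*(1-xB))/(xB*(1-xD))) / ln(alpha)
Numerator inside ln: 0.8835 / 0.0035 = 252.428571
ln(252.428571) = 5.531128
ln(alpha) = ln(1.9) = 0.641854
N_min = 5.531128 / 0.641854 = 8.62


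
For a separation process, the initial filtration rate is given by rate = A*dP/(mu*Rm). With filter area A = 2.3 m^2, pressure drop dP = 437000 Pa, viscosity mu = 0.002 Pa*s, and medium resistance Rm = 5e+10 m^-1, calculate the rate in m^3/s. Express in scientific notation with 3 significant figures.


rate = A * dP / (mu * Rm)
rate = 2.3 * 437000 / (0.002 * 5e+10)
rate = 1005100.0 / 1.000e+08
rate = 1.01e-02 m^3/s


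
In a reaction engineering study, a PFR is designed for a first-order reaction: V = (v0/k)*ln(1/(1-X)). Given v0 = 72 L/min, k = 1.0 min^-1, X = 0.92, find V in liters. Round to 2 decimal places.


V = (v0/k) * ln(1/(1-X))
V = (72/1.0) * ln(1/(1-0.92))
V = 72.0 * ln(12.5)
V = 72.0 * 2.525729
V = 181.85 L


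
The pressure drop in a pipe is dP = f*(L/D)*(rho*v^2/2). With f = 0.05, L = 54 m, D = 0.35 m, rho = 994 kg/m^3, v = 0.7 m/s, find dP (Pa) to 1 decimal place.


dP = f * (L/D) * (rho*v^2/2)
dP = 0.05 * (54/0.35) * (994*0.7^2/2)
L/D = 154.28571429
rho*v^2/2 = 994*0.49/2 = 243.53
dP = 0.05 * 154.28571429 * 243.53
dP = 1878.7 Pa


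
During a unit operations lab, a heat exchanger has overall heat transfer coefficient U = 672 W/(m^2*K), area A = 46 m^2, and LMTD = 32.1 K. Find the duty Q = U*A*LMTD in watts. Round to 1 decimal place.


Q = U * A * LMTD
Q = 672 * 46 * 32.1
Q = 992275.2 W


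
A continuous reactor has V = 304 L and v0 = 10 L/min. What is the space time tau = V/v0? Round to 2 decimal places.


tau = V / v0
tau = 304 / 10
tau = 30.40 min


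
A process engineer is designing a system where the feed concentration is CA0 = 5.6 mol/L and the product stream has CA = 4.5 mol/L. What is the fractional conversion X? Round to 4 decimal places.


X = (CA0 - CA) / CA0
X = (5.6 - 4.5) / 5.6
X = 1.1 / 5.6
X = 0.1964


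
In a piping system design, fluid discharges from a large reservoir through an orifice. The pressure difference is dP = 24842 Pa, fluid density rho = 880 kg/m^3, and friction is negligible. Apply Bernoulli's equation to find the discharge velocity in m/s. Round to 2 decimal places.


v = sqrt(2*dP/rho)
v = sqrt(2*24842/880)
v = sqrt(56.459091)
v = 7.51 m/s


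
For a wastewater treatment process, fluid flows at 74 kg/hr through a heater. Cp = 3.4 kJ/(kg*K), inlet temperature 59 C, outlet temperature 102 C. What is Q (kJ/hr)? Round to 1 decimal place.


Q = m_dot * Cp * (T2 - T1)
Q = 74 * 3.4 * (102 - 59)
Q = 74 * 3.4 * 43
Q = 10818.8 kJ/hr


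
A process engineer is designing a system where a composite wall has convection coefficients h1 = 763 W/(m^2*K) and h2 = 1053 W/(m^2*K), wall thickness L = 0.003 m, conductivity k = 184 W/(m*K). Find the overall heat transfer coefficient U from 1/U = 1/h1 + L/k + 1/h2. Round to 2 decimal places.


1/U = 1/h1 + L/k + 1/h2
1/U = 1/763 + 0.003/184 + 1/1053
1/U = 0.001310616 + 1.63043e-05 + 0.0009496676
1/U = 0.0022765879
U = 439.25 W/(m^2*K)


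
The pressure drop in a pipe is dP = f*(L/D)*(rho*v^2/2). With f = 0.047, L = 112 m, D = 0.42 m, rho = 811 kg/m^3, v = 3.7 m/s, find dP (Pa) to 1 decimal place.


dP = f * (L/D) * (rho*v^2/2)
dP = 0.047 * (112/0.42) * (811*3.7^2/2)
L/D = 266.66666667
rho*v^2/2 = 811*13.69/2 = 5551.295
dP = 0.047 * 266.66666667 * 5551.295
dP = 69576.2 Pa


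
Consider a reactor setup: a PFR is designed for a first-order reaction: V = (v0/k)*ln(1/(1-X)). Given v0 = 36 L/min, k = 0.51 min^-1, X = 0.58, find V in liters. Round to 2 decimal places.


V = (v0/k) * ln(1/(1-X))
V = (36/0.51) * ln(1/(1-0.58))
V = 70.588235 * ln(2.380952)
V = 70.588235 * 0.8675
V = 61.24 L


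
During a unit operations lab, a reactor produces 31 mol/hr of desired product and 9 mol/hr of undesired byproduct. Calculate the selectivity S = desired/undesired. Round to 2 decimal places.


S = desired product rate / undesired product rate
S = 31 / 9
S = 3.44


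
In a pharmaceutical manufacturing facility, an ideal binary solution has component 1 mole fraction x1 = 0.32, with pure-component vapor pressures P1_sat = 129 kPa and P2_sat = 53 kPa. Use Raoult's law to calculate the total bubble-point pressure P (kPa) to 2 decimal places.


P = x1*P1_sat + x2*P2_sat
x2 = 1 - x1 = 1 - 0.32 = 0.68
P = 0.32*129 + 0.68*53
P = 41.28 + 36.04
P = 77.32 kPa


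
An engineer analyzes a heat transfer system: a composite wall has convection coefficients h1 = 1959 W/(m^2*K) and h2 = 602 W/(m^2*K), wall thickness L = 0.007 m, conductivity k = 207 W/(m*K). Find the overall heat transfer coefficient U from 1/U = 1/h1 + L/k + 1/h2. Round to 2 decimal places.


1/U = 1/h1 + L/k + 1/h2
1/U = 1/1959 + 0.007/207 + 1/602
1/U = 0.0005104645 + 3.38164e-05 + 0.0016611296
1/U = 0.0022054105
U = 453.43 W/(m^2*K)


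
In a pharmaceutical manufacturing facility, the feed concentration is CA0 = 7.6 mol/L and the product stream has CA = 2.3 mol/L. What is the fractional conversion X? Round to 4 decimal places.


X = (CA0 - CA) / CA0
X = (7.6 - 2.3) / 7.6
X = 5.3 / 7.6
X = 0.6974


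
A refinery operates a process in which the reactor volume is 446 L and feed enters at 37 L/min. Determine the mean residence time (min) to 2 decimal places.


tau = V / v0
tau = 446 / 37
tau = 12.05 min


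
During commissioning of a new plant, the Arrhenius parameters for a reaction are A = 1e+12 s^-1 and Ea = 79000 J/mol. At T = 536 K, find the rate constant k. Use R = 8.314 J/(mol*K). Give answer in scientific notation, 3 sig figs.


k = A * exp(-Ea/(R*T))
k = 1e+12 * exp(-79000 / (8.314 * 536))
k = 1e+12 * exp(-17.727695)
k = 2.00e+04


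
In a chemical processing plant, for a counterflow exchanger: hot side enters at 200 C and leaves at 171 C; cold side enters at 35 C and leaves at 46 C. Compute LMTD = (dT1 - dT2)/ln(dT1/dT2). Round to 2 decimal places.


dT1 = Th_in - Tc_out = 200 - 46 = 154
dT2 = Th_out - Tc_in = 171 - 35 = 136
LMTD = (dT1 - dT2) / ln(dT1/dT2)
LMTD = (154 - 136) / ln(154/136)
LMTD = 144.81 K


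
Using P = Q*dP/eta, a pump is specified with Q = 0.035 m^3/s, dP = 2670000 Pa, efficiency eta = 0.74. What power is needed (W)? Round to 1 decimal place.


P = Q * dP / eta
P = 0.035 * 2670000 / 0.74
P = 93450.0 / 0.74
P = 126283.8 W


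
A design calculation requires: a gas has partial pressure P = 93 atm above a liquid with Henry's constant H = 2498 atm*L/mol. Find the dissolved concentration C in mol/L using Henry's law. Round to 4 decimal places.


C = P / H
C = 93 / 2498
C = 0.0372 mol/L


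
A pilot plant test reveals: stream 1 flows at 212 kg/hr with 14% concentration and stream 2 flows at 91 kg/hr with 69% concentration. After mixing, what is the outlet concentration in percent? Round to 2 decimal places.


Mass balance on solute: F1*x1 + F2*x2 = F3*x3
F3 = F1 + F2 = 212 + 91 = 303 kg/hr
x3 = (F1*x1 + F2*x2)/F3
x3 = (212*0.14 + 91*0.69) / 303
x3 = 30.52%


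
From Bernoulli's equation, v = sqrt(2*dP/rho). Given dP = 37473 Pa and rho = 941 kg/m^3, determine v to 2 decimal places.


v = sqrt(2*dP/rho)
v = sqrt(2*37473/941)
v = sqrt(79.645058)
v = 8.92 m/s


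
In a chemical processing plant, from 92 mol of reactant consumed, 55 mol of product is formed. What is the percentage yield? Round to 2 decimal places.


Yield = (moles product / moles consumed) * 100%
Yield = (55 / 92) * 100
Yield = 0.5978 * 100
Yield = 59.78%


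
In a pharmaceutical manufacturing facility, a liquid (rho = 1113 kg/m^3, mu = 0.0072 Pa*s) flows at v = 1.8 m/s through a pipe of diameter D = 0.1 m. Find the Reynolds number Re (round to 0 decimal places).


Re = rho * v * D / mu
Re = 1113 * 1.8 * 0.1 / 0.0072
Re = 200.34 / 0.0072
Re = 27825


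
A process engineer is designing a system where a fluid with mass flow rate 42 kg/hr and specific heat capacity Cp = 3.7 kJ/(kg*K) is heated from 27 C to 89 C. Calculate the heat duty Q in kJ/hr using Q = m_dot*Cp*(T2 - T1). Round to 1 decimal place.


Q = m_dot * Cp * (T2 - T1)
Q = 42 * 3.7 * (89 - 27)
Q = 42 * 3.7 * 62
Q = 9634.8 kJ/hr


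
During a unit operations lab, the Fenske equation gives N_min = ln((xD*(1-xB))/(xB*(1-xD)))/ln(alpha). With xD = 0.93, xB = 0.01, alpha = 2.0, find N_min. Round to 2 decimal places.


N_min = ln((xD*(1-xB))/(xB*(1-xD))) / ln(alpha)
Numerator inside ln: 0.9207 / 0.0007 = 1315.285714
ln(1315.285714) = 7.181809
ln(alpha) = ln(2.0) = 0.693147
N_min = 7.181809 / 0.693147 = 10.36


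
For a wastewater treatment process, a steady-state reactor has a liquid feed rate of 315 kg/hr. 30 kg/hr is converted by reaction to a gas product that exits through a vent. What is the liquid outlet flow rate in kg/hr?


Steady-state mass balance on the main outlet: F_out = F_in - F_removed
F_out = 315 - 30
F_out = 285 kg/hr


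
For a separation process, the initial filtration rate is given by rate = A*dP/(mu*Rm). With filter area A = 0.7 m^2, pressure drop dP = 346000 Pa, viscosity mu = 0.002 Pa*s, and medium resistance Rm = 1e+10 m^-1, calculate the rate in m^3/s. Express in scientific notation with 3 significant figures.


rate = A * dP / (mu * Rm)
rate = 0.7 * 346000 / (0.002 * 1e+10)
rate = 242200.0 / 2.000e+07
rate = 1.21e-02 m^3/s


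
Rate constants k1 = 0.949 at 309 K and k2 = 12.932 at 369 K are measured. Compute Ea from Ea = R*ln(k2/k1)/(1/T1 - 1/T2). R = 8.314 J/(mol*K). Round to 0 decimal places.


Ea = R * ln(k2/k1) / (1/T1 - 1/T2)
ln(k2/k1) = ln(12.932/0.949) = 2.6120513
1/T1 - 1/T2 = 1/309 - 1/369 = 0.000526218854
Ea = 8.314 * 2.6120513 / 0.000526218854
Ea = 41269 J/mol


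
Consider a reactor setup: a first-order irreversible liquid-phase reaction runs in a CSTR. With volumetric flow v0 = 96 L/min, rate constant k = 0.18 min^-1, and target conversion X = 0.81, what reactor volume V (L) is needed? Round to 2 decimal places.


V = v0 * X / (k * (1 - X))
V = 96 * 0.81 / (0.18 * (1 - 0.81))
V = 77.76 / (0.18 * 0.19)
V = 77.76 / 0.0342
V = 2273.68 L


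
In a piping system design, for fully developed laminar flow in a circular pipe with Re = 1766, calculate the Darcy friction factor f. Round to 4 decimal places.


f = 64 / Re
f = 64 / 1766
f = 0.0362


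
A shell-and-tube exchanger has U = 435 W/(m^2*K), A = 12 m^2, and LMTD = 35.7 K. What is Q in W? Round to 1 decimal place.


Q = U * A * LMTD
Q = 435 * 12 * 35.7
Q = 186354.0 W


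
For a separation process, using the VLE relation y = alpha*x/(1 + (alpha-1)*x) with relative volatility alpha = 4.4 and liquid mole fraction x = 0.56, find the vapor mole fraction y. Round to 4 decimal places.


y = alpha*x / (1 + (alpha-1)*x)
y = 4.4*0.56 / (1 + (4.4-1)*0.56)
y = 2.464 / (1 + 1.904)
y = 2.464 / 2.904
y = 0.8485


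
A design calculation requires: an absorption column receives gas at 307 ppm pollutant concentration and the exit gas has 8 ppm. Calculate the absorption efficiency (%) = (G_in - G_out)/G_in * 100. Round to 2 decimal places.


Efficiency = (G_in - G_out) / G_in * 100%
Efficiency = (307 - 8) / 307 * 100
Efficiency = 299 / 307 * 100
Efficiency = 97.39%


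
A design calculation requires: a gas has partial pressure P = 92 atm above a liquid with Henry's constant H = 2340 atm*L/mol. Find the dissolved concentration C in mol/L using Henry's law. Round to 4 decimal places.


C = P / H
C = 92 / 2340
C = 0.0393 mol/L


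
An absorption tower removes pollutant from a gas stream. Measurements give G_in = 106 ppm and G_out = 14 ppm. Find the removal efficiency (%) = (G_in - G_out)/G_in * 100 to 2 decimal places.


Efficiency = (G_in - G_out) / G_in * 100%
Efficiency = (106 - 14) / 106 * 100
Efficiency = 92 / 106 * 100
Efficiency = 86.79%


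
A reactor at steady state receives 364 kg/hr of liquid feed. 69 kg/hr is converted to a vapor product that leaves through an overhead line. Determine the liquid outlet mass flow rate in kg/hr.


Steady-state mass balance on the main outlet: F_out = F_in - F_removed
F_out = 364 - 69
F_out = 295 kg/hr


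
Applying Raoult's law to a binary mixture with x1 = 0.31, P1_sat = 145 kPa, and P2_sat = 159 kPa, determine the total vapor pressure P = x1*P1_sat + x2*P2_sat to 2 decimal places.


P = x1*P1_sat + x2*P2_sat
x2 = 1 - x1 = 1 - 0.31 = 0.69
P = 0.31*145 + 0.69*159
P = 44.95 + 109.71
P = 154.66 kPa


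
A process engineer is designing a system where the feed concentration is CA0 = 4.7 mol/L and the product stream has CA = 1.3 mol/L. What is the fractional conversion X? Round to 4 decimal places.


X = (CA0 - CA) / CA0
X = (4.7 - 1.3) / 4.7
X = 3.4 / 4.7
X = 0.7234


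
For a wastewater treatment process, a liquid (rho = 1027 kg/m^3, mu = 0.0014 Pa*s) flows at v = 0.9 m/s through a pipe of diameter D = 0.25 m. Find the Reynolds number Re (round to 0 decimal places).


Re = rho * v * D / mu
Re = 1027 * 0.9 * 0.25 / 0.0014
Re = 231.075 / 0.0014
Re = 165054


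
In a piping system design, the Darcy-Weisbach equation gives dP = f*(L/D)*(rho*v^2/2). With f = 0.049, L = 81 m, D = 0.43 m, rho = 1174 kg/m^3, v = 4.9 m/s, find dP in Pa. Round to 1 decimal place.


dP = f * (L/D) * (rho*v^2/2)
dP = 0.049 * (81/0.43) * (1174*4.9^2/2)
L/D = 188.37209302
rho*v^2/2 = 1174*24.01/2 = 14093.87
dP = 0.049 * 188.37209302 * 14093.87
dP = 130089.7 Pa


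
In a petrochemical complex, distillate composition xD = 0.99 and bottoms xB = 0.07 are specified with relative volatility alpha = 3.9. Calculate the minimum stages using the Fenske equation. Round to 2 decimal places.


N_min = ln((xD*(1-xB))/(xB*(1-xD))) / ln(alpha)
Numerator inside ln: 0.9207 / 0.0007 = 1315.285714
ln(1315.285714) = 7.181809
ln(alpha) = ln(3.9) = 1.360977
N_min = 7.181809 / 1.360977 = 5.28


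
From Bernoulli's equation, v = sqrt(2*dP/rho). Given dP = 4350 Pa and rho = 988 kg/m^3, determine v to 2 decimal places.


v = sqrt(2*dP/rho)
v = sqrt(2*4350/988)
v = sqrt(8.805668)
v = 2.97 m/s


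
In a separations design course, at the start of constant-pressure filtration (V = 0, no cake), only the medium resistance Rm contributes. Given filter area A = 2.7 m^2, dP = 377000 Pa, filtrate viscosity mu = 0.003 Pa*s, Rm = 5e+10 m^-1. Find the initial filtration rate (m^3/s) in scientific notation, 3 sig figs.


rate = A * dP / (mu * Rm)
rate = 2.7 * 377000 / (0.003 * 5e+10)
rate = 1017900.0 / 1.500e+08
rate = 6.79e-03 m^3/s


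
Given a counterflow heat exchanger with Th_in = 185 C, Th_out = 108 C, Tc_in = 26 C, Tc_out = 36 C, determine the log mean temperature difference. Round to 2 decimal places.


dT1 = Th_in - Tc_out = 185 - 36 = 149
dT2 = Th_out - Tc_in = 108 - 26 = 82
LMTD = (dT1 - dT2) / ln(dT1/dT2)
LMTD = (149 - 82) / ln(149/82)
LMTD = 112.19 K


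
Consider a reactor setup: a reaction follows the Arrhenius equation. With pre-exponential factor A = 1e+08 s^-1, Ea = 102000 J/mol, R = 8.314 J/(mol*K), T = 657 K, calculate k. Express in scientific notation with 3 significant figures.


k = A * exp(-Ea/(R*T))
k = 1e+08 * exp(-102000 / (8.314 * 657))
k = 1e+08 * exp(-18.673459)
k = 7.77e-01


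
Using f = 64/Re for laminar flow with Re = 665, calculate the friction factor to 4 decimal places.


f = 64 / Re
f = 64 / 665
f = 0.0962


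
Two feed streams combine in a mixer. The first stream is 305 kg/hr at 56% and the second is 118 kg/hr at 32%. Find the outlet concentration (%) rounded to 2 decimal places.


Mass balance on solute: F1*x1 + F2*x2 = F3*x3
F3 = F1 + F2 = 305 + 118 = 423 kg/hr
x3 = (F1*x1 + F2*x2)/F3
x3 = (305*0.56 + 118*0.32) / 423
x3 = 49.30%


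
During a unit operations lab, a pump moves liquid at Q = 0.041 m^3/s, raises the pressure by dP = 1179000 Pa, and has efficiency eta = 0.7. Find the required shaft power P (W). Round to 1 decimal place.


P = Q * dP / eta
P = 0.041 * 1179000 / 0.7
P = 48339.0 / 0.7
P = 69055.7 W


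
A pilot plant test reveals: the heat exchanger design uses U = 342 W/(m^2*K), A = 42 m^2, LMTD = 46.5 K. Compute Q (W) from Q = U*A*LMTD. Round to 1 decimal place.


Q = U * A * LMTD
Q = 342 * 42 * 46.5
Q = 667926.0 W


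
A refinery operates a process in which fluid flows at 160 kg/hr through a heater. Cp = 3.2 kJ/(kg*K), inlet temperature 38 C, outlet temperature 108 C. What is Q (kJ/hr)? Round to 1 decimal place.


Q = m_dot * Cp * (T2 - T1)
Q = 160 * 3.2 * (108 - 38)
Q = 160 * 3.2 * 70
Q = 35840.0 kJ/hr


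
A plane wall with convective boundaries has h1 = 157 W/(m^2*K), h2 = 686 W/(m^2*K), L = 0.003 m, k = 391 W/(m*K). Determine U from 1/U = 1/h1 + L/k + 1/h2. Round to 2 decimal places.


1/U = 1/h1 + L/k + 1/h2
1/U = 1/157 + 0.003/391 + 1/686
1/U = 0.0063694268 + 7.6726e-06 + 0.0014577259
1/U = 0.0078348253
U = 127.64 W/(m^2*K)


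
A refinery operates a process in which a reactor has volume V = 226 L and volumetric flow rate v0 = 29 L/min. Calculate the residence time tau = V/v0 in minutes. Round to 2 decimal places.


tau = V / v0
tau = 226 / 29
tau = 7.79 min


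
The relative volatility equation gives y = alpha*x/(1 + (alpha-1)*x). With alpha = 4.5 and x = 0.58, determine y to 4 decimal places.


y = alpha*x / (1 + (alpha-1)*x)
y = 4.5*0.58 / (1 + (4.5-1)*0.58)
y = 2.61 / (1 + 2.03)
y = 2.61 / 3.03
y = 0.8614


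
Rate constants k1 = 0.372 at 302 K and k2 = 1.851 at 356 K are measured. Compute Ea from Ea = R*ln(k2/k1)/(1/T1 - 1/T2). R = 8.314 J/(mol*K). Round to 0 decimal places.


Ea = R * ln(k2/k1) / (1/T1 - 1/T2)
ln(k2/k1) = ln(1.851/0.372) = 1.6045875
1/T1 - 1/T2 = 1/302 - 1/356 = 0.000502269514
Ea = 8.314 * 1.6045875 / 0.000502269514
Ea = 26561 J/mol


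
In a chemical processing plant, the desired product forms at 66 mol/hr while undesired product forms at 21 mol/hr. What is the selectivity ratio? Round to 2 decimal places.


S = desired product rate / undesired product rate
S = 66 / 21
S = 3.14


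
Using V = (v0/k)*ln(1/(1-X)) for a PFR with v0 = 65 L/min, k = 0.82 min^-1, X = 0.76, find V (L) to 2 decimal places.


V = (v0/k) * ln(1/(1-X))
V = (65/0.82) * ln(1/(1-0.76))
V = 79.268293 * ln(4.166667)
V = 79.268293 * 1.427116
V = 113.13 L


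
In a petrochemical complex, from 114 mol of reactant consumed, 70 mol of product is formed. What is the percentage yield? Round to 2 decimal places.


Yield = (moles product / moles consumed) * 100%
Yield = (70 / 114) * 100
Yield = 0.614 * 100
Yield = 61.40%


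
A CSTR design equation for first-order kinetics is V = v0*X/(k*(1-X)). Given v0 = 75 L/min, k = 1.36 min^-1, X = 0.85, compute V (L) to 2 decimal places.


V = v0 * X / (k * (1 - X))
V = 75 * 0.85 / (1.36 * (1 - 0.85))
V = 63.75 / (1.36 * 0.15)
V = 63.75 / 0.204
V = 312.50 L


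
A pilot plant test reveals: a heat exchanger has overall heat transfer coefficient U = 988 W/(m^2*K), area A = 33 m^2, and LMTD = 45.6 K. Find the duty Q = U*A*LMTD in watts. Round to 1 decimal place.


Q = U * A * LMTD
Q = 988 * 33 * 45.6
Q = 1486742.4 W


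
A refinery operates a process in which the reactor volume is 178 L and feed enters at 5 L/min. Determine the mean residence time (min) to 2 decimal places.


tau = V / v0
tau = 178 / 5
tau = 35.60 min


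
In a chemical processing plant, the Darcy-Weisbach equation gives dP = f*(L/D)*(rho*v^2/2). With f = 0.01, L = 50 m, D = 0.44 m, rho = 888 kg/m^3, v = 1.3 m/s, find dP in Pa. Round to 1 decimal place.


dP = f * (L/D) * (rho*v^2/2)
dP = 0.01 * (50/0.44) * (888*1.3^2/2)
L/D = 113.63636364
rho*v^2/2 = 888*1.69/2 = 750.36
dP = 0.01 * 113.63636364 * 750.36
dP = 852.7 Pa


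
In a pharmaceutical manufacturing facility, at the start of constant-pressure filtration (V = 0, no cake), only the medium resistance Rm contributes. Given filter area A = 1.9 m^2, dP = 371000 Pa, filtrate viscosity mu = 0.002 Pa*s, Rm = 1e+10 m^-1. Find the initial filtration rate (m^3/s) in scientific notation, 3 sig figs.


rate = A * dP / (mu * Rm)
rate = 1.9 * 371000 / (0.002 * 1e+10)
rate = 704900.0 / 2.000e+07
rate = 3.52e-02 m^3/s


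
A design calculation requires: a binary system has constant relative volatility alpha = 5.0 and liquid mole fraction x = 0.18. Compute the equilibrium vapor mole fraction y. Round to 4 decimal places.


y = alpha*x / (1 + (alpha-1)*x)
y = 5.0*0.18 / (1 + (5.0-1)*0.18)
y = 0.9 / (1 + 0.72)
y = 0.9 / 1.72
y = 0.5233


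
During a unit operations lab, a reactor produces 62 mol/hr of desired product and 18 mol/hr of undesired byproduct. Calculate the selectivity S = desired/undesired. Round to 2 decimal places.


S = desired product rate / undesired product rate
S = 62 / 18
S = 3.44


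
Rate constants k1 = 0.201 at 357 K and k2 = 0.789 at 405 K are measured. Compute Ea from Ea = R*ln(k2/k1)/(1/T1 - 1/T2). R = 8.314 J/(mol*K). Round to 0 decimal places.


Ea = R * ln(k2/k1) / (1/T1 - 1/T2)
ln(k2/k1) = ln(0.789/0.201) = 1.3674614
1/T1 - 1/T2 = 1/357 - 1/405 = 0.000331984646
Ea = 8.314 * 1.3674614 / 0.000331984646
Ea = 34246 J/mol


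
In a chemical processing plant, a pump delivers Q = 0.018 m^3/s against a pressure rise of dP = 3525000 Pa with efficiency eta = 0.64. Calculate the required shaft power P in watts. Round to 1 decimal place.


P = Q * dP / eta
P = 0.018 * 3525000 / 0.64
P = 63450.0 / 0.64
P = 99140.6 W


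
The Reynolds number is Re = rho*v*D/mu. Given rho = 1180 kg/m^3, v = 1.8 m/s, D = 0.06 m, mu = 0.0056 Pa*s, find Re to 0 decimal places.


Re = rho * v * D / mu
Re = 1180 * 1.8 * 0.06 / 0.0056
Re = 127.44 / 0.0056
Re = 22757


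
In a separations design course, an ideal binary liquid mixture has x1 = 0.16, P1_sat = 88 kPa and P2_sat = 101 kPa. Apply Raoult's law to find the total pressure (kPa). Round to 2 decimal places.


P = x1*P1_sat + x2*P2_sat
x2 = 1 - x1 = 1 - 0.16 = 0.84
P = 0.16*88 + 0.84*101
P = 14.08 + 84.84
P = 98.92 kPa


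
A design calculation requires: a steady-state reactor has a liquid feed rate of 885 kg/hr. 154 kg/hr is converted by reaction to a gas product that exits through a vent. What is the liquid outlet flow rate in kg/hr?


Steady-state mass balance on the main outlet: F_out = F_in - F_removed
F_out = 885 - 154
F_out = 731 kg/hr


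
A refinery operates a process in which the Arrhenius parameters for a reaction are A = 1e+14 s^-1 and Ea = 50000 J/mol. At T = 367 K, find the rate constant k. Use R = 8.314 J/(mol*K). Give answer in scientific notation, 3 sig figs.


k = A * exp(-Ea/(R*T))
k = 1e+14 * exp(-50000 / (8.314 * 367))
k = 1e+14 * exp(-16.386791)
k = 7.64e+06


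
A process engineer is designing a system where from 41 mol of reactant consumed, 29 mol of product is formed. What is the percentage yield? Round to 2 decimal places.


Yield = (moles product / moles consumed) * 100%
Yield = (29 / 41) * 100
Yield = 0.7073 * 100
Yield = 70.73%


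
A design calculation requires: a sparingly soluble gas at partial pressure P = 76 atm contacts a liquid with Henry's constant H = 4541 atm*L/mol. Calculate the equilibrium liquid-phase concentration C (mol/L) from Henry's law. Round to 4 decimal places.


C = P / H
C = 76 / 4541
C = 0.0167 mol/L


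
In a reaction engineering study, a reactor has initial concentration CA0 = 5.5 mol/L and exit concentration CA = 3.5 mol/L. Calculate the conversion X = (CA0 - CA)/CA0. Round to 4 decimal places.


X = (CA0 - CA) / CA0
X = (5.5 - 3.5) / 5.5
X = 2.0 / 5.5
X = 0.3636


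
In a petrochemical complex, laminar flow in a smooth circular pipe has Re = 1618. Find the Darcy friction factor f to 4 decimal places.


f = 64 / Re
f = 64 / 1618
f = 0.0396


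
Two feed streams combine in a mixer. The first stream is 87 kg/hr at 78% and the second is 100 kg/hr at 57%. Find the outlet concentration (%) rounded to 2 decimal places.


Mass balance on solute: F1*x1 + F2*x2 = F3*x3
F3 = F1 + F2 = 87 + 100 = 187 kg/hr
x3 = (F1*x1 + F2*x2)/F3
x3 = (87*0.78 + 100*0.57) / 187
x3 = 66.77%


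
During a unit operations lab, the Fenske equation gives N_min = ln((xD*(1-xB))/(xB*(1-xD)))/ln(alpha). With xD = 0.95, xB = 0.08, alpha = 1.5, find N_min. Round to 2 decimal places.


N_min = ln((xD*(1-xB))/(xB*(1-xD))) / ln(alpha)
Numerator inside ln: 0.874 / 0.004 = 218.5
ln(218.5) = 5.386786
ln(alpha) = ln(1.5) = 0.405465
N_min = 5.386786 / 0.405465 = 13.29


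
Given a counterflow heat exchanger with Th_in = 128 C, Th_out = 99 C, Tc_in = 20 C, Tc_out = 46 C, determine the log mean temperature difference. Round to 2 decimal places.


dT1 = Th_in - Tc_out = 128 - 46 = 82
dT2 = Th_out - Tc_in = 99 - 20 = 79
LMTD = (dT1 - dT2) / ln(dT1/dT2)
LMTD = (82 - 79) / ln(82/79)
LMTD = 80.49 K


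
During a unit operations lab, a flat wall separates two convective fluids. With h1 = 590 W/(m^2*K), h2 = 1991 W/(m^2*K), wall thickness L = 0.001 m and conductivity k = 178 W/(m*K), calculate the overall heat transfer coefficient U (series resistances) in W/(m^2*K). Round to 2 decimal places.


1/U = 1/h1 + L/k + 1/h2
1/U = 1/590 + 0.001/178 + 1/1991
1/U = 0.0016949153 + 5.618e-06 + 0.0005022602
1/U = 0.0022027935
U = 453.97 W/(m^2*K)


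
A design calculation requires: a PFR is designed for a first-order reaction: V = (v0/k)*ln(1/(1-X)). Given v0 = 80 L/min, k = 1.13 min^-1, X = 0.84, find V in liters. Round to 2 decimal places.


V = (v0/k) * ln(1/(1-X))
V = (80/1.13) * ln(1/(1-0.84))
V = 70.79646 * ln(6.25)
V = 70.79646 * 1.832581
V = 129.74 L


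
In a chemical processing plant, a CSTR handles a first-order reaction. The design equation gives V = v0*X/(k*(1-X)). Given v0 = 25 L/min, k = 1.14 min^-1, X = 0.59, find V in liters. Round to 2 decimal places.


V = v0 * X / (k * (1 - X))
V = 25 * 0.59 / (1.14 * (1 - 0.59))
V = 14.75 / (1.14 * 0.41)
V = 14.75 / 0.4674
V = 31.56 L


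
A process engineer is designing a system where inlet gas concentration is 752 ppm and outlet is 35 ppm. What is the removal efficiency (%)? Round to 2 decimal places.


Efficiency = (G_in - G_out) / G_in * 100%
Efficiency = (752 - 35) / 752 * 100
Efficiency = 717 / 752 * 100
Efficiency = 95.35%


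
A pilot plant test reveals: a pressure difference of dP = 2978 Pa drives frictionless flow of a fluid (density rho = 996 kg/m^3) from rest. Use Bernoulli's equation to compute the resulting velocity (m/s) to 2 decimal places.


v = sqrt(2*dP/rho)
v = sqrt(2*2978/996)
v = sqrt(5.97992)
v = 2.45 m/s


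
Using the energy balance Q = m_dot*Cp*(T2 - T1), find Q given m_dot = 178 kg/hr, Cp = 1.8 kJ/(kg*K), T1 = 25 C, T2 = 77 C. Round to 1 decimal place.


Q = m_dot * Cp * (T2 - T1)
Q = 178 * 1.8 * (77 - 25)
Q = 178 * 1.8 * 52
Q = 16660.8 kJ/hr


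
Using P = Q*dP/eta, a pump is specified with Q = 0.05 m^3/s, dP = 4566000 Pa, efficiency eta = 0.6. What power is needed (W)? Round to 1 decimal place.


P = Q * dP / eta
P = 0.05 * 4566000 / 0.6
P = 228300.0 / 0.6
P = 380500.0 W


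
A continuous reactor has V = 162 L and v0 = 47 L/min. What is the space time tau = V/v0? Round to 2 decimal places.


tau = V / v0
tau = 162 / 47
tau = 3.45 min


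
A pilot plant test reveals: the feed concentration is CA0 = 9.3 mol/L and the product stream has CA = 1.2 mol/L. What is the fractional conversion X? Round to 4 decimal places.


X = (CA0 - CA) / CA0
X = (9.3 - 1.2) / 9.3
X = 8.1 / 9.3
X = 0.8710


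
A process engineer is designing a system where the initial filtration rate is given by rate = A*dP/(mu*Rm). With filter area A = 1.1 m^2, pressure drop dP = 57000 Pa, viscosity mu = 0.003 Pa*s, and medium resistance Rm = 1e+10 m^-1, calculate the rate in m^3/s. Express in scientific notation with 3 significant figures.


rate = A * dP / (mu * Rm)
rate = 1.1 * 57000 / (0.003 * 1e+10)
rate = 62700.0 / 3.000e+07
rate = 2.09e-03 m^3/s


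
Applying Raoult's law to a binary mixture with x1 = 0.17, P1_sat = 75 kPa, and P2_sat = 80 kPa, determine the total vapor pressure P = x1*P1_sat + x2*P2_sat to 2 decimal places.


P = x1*P1_sat + x2*P2_sat
x2 = 1 - x1 = 1 - 0.17 = 0.83
P = 0.17*75 + 0.83*80
P = 12.75 + 66.4
P = 79.15 kPa


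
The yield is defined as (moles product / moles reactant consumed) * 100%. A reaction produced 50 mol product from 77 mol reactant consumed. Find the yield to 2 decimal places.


Yield = (moles product / moles consumed) * 100%
Yield = (50 / 77) * 100
Yield = 0.6494 * 100
Yield = 64.94%


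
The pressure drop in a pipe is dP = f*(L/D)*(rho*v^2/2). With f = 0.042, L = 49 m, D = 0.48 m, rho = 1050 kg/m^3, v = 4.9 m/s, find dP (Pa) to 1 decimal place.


dP = f * (L/D) * (rho*v^2/2)
dP = 0.042 * (49/0.48) * (1050*4.9^2/2)
L/D = 102.08333333
rho*v^2/2 = 1050*24.01/2 = 12605.25
dP = 0.042 * 102.08333333 * 12605.25
dP = 54045.0 Pa


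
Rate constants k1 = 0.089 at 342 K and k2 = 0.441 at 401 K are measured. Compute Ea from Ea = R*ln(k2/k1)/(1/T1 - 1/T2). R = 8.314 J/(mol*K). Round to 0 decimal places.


Ea = R * ln(k2/k1) / (1/T1 - 1/T2)
ln(k2/k1) = ln(0.441/0.089) = 1.6004085
1/T1 - 1/T2 = 1/342 - 1/401 = 0.000430211022
Ea = 8.314 * 1.6004085 / 0.000430211022
Ea = 30929 J/mol


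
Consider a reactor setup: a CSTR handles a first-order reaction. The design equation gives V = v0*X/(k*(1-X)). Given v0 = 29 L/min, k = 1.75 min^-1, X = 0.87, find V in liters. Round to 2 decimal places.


V = v0 * X / (k * (1 - X))
V = 29 * 0.87 / (1.75 * (1 - 0.87))
V = 25.23 / (1.75 * 0.13)
V = 25.23 / 0.2275
V = 110.90 L


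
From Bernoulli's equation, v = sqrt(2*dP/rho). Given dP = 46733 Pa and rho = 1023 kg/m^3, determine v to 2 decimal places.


v = sqrt(2*dP/rho)
v = sqrt(2*46733/1023)
v = sqrt(91.364614)
v = 9.56 m/s


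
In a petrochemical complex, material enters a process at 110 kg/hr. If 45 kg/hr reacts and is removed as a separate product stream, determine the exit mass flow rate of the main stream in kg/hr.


Steady-state mass balance on the main outlet: F_out = F_in - F_removed
F_out = 110 - 45
F_out = 65 kg/hr


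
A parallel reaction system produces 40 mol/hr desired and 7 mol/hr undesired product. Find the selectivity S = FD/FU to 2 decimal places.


S = desired product rate / undesired product rate
S = 40 / 7
S = 5.71


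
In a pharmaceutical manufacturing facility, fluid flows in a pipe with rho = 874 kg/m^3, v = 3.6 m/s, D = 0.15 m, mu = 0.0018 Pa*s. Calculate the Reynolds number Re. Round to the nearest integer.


Re = rho * v * D / mu
Re = 874 * 3.6 * 0.15 / 0.0018
Re = 471.96 / 0.0018
Re = 262200


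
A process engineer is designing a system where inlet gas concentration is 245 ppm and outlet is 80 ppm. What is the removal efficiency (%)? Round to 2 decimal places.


Efficiency = (G_in - G_out) / G_in * 100%
Efficiency = (245 - 80) / 245 * 100
Efficiency = 165 / 245 * 100
Efficiency = 67.35%


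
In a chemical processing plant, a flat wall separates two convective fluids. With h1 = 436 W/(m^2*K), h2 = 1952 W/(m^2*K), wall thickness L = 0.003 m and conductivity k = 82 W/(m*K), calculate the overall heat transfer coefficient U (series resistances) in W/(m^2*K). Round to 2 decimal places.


1/U = 1/h1 + L/k + 1/h2
1/U = 1/436 + 0.003/82 + 1/1952
1/U = 0.002293578 + 3.65854e-05 + 0.0005122951
1/U = 0.0028424585
U = 351.81 W/(m^2*K)


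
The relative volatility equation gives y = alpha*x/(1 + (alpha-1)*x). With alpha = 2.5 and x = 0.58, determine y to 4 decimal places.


y = alpha*x / (1 + (alpha-1)*x)
y = 2.5*0.58 / (1 + (2.5-1)*0.58)
y = 1.45 / (1 + 0.87)
y = 1.45 / 1.87
y = 0.7754


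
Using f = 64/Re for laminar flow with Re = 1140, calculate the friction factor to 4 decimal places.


f = 64 / Re
f = 64 / 1140
f = 0.0561


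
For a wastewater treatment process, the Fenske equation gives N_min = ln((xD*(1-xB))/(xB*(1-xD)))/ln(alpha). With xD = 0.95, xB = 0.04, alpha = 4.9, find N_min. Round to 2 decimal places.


N_min = ln((xD*(1-xB))/(xB*(1-xD))) / ln(alpha)
Numerator inside ln: 0.912 / 0.002 = 456.0
ln(456.0) = 6.122493
ln(alpha) = ln(4.9) = 1.589235
N_min = 6.122493 / 1.589235 = 3.85


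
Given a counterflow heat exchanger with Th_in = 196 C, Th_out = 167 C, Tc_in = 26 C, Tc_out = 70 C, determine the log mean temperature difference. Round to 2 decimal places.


dT1 = Th_in - Tc_out = 196 - 70 = 126
dT2 = Th_out - Tc_in = 167 - 26 = 141
LMTD = (dT1 - dT2) / ln(dT1/dT2)
LMTD = (126 - 141) / ln(126/141)
LMTD = 133.36 K


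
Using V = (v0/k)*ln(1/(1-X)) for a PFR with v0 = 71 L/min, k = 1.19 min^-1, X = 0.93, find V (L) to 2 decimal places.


V = (v0/k) * ln(1/(1-X))
V = (71/1.19) * ln(1/(1-0.93))
V = 59.663866 * ln(14.285714)
V = 59.663866 * 2.65926
V = 158.66 L


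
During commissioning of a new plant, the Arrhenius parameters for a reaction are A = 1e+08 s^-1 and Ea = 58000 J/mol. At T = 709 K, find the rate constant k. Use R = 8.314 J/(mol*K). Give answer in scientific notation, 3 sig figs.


k = A * exp(-Ea/(R*T))
k = 1e+08 * exp(-58000 / (8.314 * 709))
k = 1e+08 * exp(-9.839471)
k = 5.33e+03


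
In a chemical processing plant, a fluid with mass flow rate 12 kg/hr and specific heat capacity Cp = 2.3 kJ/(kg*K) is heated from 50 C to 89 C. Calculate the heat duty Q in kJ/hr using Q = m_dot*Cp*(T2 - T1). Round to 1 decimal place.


Q = m_dot * Cp * (T2 - T1)
Q = 12 * 2.3 * (89 - 50)
Q = 12 * 2.3 * 39
Q = 1076.4 kJ/hr


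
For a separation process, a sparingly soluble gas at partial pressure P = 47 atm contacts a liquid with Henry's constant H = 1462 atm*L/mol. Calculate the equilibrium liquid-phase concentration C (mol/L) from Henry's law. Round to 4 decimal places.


C = P / H
C = 47 / 1462
C = 0.0321 mol/L


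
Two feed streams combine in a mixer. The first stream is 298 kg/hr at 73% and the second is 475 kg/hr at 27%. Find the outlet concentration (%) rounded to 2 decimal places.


Mass balance on solute: F1*x1 + F2*x2 = F3*x3
F3 = F1 + F2 = 298 + 475 = 773 kg/hr
x3 = (F1*x1 + F2*x2)/F3
x3 = (298*0.73 + 475*0.27) / 773
x3 = 44.73%


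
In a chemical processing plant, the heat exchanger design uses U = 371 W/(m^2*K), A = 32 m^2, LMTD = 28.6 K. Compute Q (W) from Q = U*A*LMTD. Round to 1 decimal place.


Q = U * A * LMTD
Q = 371 * 32 * 28.6
Q = 339539.2 W


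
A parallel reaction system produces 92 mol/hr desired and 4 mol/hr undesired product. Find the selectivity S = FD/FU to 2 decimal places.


S = desired product rate / undesired product rate
S = 92 / 4
S = 23.00


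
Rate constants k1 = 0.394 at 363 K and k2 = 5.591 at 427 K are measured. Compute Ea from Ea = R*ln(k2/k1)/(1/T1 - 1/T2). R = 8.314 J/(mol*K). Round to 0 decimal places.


Ea = R * ln(k2/k1) / (1/T1 - 1/T2)
ln(k2/k1) = ln(5.591/0.394) = 2.6525625
1/T1 - 1/T2 = 1/363 - 1/427 = 0.000412900562
Ea = 8.314 * 2.6525625 / 0.000412900562
Ea = 53411 J/mol


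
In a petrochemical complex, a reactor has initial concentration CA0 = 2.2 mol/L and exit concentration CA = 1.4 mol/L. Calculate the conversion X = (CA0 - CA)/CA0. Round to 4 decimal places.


X = (CA0 - CA) / CA0
X = (2.2 - 1.4) / 2.2
X = 0.8 / 2.2
X = 0.3636
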